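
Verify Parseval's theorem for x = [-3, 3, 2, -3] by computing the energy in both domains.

Time domain:
Σ|x[n]|² = |-3|² + |3|² + |2|² + |-3|² = 31.0000

Frequency domain:
(1/4)Σ|X[k]|² = (1/4)(|-1|² + |-5-6i|² + |-1|² + |-5+6i|²) = (1/4)·124.0000 = 31.0000

Both sides agree, confirming Parseval's theorem.

Σ|x[n]|² = (1/N)Σ|X[k]|² = 31.0000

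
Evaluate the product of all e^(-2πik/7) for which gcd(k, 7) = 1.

The primitive 7th roots of unity are ω_7^k for k coprime to 7: k ∈ {1, 2, 3, 4, 5, 6}
Their product equals the constant term of the cyclotomic polynomial Φ_7(x) up to sign.
For n ≥ 3, the product of all primitive nth roots of unity is 1. (For n=1 it is 1; for n=2 it is -1.)

1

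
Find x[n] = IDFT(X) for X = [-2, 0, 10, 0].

x[n] = (1/4) Σ(k=0 to 3) X[k] · e^(2πikn/4)

Computing each x[n]:
x[0] = 2
x[1] = -3
x[2] = 2
x[3] = -3

x = [2, -3, 2, -3]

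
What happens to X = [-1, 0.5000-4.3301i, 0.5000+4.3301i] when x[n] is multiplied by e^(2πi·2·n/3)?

Modulation property: DFT(ω_3^(-2n)·x[n]) = X[(k-2) mod 3], so circularly shift X by 2 positions.

X[k-2] = [0.5000-4.3301i, 0.5000+4.3301i, -1]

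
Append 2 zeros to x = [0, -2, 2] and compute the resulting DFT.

Original 3-point DFT: [0, 3.4641i, -3.4641i]
Zero-padded 5-point DFT provides frequency interpolation.

DFT_5([x, 0, ...]) = [0, -2.2361+0.7265i, 2.2361+3.0777i, 2.2361-3.0777i, -2.2361-0.7265i]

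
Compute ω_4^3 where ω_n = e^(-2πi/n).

ω_4^3 = e^(-2πi·3/4)
= cos(-2π·3/4) + i·sin(-2π·3/4)
= cos(-6π/4) + i·sin(-6π/4)

ω_4^3 = cos(-6π/4) + i·sin(-6π/4) = 1i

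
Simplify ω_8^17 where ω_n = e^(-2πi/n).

Since ω_8^8 = 1, powers reduce modulo 8.
17 mod 8 = 1
So ω_8^17 = ω_8^1 = e^(-2πi·1/8)

ω_8^17 = ω_8^1 = 0.7071-0.7071i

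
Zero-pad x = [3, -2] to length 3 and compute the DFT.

Original 2-point DFT: [1, 5]
Zero-padded 3-point DFT provides frequency interpolation.

DFT_3([x, 0, ...]) = [1, 4.0000+1.7321i, 4.0000-1.7321i]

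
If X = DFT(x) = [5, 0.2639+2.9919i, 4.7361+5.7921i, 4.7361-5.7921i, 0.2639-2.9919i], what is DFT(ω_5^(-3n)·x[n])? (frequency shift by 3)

Modulation property: DFT(ω_5^(-3n)·x[n]) = X[(k-3) mod 5], so circularly shift X by 3 positions.

X[k-3] = [4.7361+5.7921i, 4.7361-5.7921i, 0.2639-2.9919i, 5, 0.2639+2.9919i]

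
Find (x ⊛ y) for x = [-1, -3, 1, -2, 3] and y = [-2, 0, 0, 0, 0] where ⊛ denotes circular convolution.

(x ⊛ y)[n] = Σ(m=0 to 4) x[m] · y[(n-m) mod 5]

Computing each output sample:
(x ⊛ y)[0] = 2
(x ⊛ y)[1] = 6
(x ⊛ y)[2] = -2
(x ⊛ y)[3] = 4
(x ⊛ y)[4] = -6

x ⊛ y = [2, 6, -2, 4, -6]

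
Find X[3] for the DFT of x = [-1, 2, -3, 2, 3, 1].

X[3] = Σ(n=0 to 5) x[n] · ω_6^(3n) where ω_6 = e^(-2πi/6)
= (-1)·ω_6^0 + (2)·ω_6^3 + (-3)·ω_6^6 + (2)·ω_6^9 + (3)·ω_6^12 + (1)·ω_6^15

X[3] = -6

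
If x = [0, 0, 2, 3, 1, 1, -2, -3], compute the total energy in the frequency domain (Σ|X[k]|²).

Parseval: Σ|x[n]|² = (1/N)Σ|X[k]|², so Σ|X[k]|² = N·Σ|x[n]|² = 8·28.0000

Σ|X[k]|² = N·Σ|x[n]|² = 8·28.0000 = 224.0000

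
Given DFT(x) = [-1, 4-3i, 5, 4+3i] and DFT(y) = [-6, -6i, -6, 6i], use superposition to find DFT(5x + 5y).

By linearity: DFT(5x + 5y) = 5·DFT(x) + 5·DFT(y)
= 5·[-1, 4-3i, 5, 4+3i] + 5·[-6, -6i, -6, 6i]

Computing element-wise:
Z[0] = 5·(-1) + 5·(-6) = -35
Z[1] = 5·(4-3i) + 5·(-6i) = 20-45i
Z[2] = 5·(5) + 5·(-6) = -5
Z[3] = 5·(4+3i) + 5·(6i) = 20+45i

DFT(5x + 5y) = 5·X + 5·Y = [-35, 20-45i, -5, 20+45i]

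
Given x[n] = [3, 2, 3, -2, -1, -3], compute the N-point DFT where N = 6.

X[k] = Σ(n=0 to 5) x[n] · ω_6^(nk)
where ω_6 = e^(-2πi/6)

Computing each X[k]:
X[0] = 2
X[1] = 3.5000-7.7942i
X[2] = 0.5000-0.8660i
X[3] = 8
X[4] = 0.5000+0.8660i
X[5] = 3.5000+7.7942i

X = [2, 3.5000-7.7942i, 0.5000-0.8660i, 8, 0.5000+0.8660i, 3.5000+7.7942i]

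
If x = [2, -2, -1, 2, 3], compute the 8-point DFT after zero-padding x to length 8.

Original 5-point DFT: [4, 1.5000+6.5186i, 1.5000+0.0858i, 1.5000-0.0858i, 1.5000-6.5186i]
Zero-padded 8-point DFT provides frequency interpolation.

DFT_8([x, 0, ...]) = [4, -3.8284+1.0000i, 6+4i, 1.8284-1.0000i, 4, 1.8284+1.0000i, 6-4i, -3.8284-1.0000i]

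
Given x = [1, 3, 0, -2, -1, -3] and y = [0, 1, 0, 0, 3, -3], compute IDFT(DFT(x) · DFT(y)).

(x ⊛ y)[n] = Σ(m=0 to 5) x[m] · y[(n-m) mod 6]

Computing each output sample:
(x ⊛ y)[0] = -12
(x ⊛ y)[1] = -5
(x ⊛ y)[2] = 6
(x ⊛ y)[3] = -6
(x ⊛ y)[4] = 10
(x ⊛ y)[5] = 5

x ⊛ y = [-12, -5, 6, -6, 10, 5]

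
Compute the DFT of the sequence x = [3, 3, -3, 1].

X[k] = Σ(n=0 to 3) x[n] · ω_4^(nk)
where ω_4 = e^(-2πi/4)

Computing each X[k]:
X[0] = 4
X[1] = 6-2i
X[2] = -4
X[3] = 6+2i

X = [4, 6-2i, -4, 6+2i]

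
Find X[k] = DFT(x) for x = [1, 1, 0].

X[k] = Σ(n=0 to 2) x[n] · ω_3^(nk)
where ω_3 = e^(-2πi/3)

Computing each X[k]:
X[0] = 2
X[1] = 0.5000-0.8660i
X[2] = 0.5000+0.8660i

X = [2, 0.5000-0.8660i, 0.5000+0.8660i]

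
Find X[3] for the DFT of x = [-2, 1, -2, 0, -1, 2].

X[3] = Σ(n=0 to 5) x[n] · ω_6^(3n) where ω_6 = e^(-2πi/6)
= (-2)·ω_6^0 + (1)·ω_6^3 + (-2)·ω_6^6 + (0)·ω_6^9 + (-1)·ω_6^12 + (2)·ω_6^15

X[3] = -8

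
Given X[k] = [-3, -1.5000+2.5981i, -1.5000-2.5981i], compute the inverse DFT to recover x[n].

x[n] = (1/3) Σ(k=0 to 2) X[k] · e^(2πikn/3)

Computing each x[n]:
x[0] = -2
x[1] = -2
x[2] = 1

x = [-2, -2, 1]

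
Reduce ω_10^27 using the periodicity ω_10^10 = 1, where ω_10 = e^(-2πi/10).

Since ω_10^10 = 1, powers reduce modulo 10.
27 mod 10 = 7
So ω_10^27 = ω_10^7 = e^(-2πi·7/10)

ω_10^27 = ω_10^7 = -0.3090+0.9511i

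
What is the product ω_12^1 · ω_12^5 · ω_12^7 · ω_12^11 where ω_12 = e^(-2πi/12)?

The primitive 12th roots of unity are ω_12^k for k coprime to 12: k ∈ {1, 5, 7, 11}
Their product equals the constant term of the cyclotomic polynomial Φ_12(x) up to sign.
For n ≥ 3, the product of all primitive nth roots of unity is 1. (For n=1 it is 1; for n=2 it is -1.)

1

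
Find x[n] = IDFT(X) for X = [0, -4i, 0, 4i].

x[n] = (1/4) Σ(k=0 to 3) X[k] · e^(2πikn/4)

Computing each x[n]:
x[0] = 0
x[1] = 2
x[2] = 0
x[3] = -2

x = [0, 2, 0, -2]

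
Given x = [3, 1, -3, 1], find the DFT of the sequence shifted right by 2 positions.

Time shift by 2: X_shifted[k] = ω_4^(2k) · X[k]
Shifted x = [-3, 1, 3, 1]

DFT(x[n-2]) = [2, -6, -2, -6]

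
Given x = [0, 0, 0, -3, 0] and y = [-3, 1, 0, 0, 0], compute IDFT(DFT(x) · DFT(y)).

(x ⊛ y)[n] = Σ(m=0 to 4) x[m] · y[(n-m) mod 5]

Computing each output sample:
(x ⊛ y)[0] = 0
(x ⊛ y)[1] = 0
(x ⊛ y)[2] = 0
(x ⊛ y)[3] = 9
(x ⊛ y)[4] = -3

x ⊛ y = [0, 0, 0, 9, -3]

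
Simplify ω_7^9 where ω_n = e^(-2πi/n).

Since ω_7^7 = 1, powers reduce modulo 7.
9 mod 7 = 2
So ω_7^9 = ω_7^2 = e^(-2πi·2/7)

ω_7^9 = ω_7^2 = -0.2225-0.9749i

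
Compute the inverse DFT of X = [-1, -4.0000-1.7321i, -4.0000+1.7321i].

x[n] = (1/3) Σ(k=0 to 2) X[k] · e^(2πikn/3)

Computing each x[n]:
x[0] = -3
x[1] = 2
x[2] = 0

x = [-3, 2, 0]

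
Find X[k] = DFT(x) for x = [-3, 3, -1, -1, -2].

X[k] = Σ(n=0 to 4) x[n] · ω_5^(nk)
where ω_5 = e^(-2πi/5)

Computing each X[k]:
X[0] = -4
X[1] = -1.0729-4.7553i
X[2] = -4.4271-2.9389i
X[3] = -4.4271+2.9389i
X[4] = -1.0729+4.7553i

X = [-4, -1.0729-4.7553i, -4.4271-2.9389i, -4.4271+2.9389i, -1.0729+4.7553i]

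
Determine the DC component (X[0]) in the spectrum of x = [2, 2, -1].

X[0] = Σ(n=0 to 2) x[n] · ω_3^0 = Σ x[n]
= (2) + (2) + (-1)

X[0] = 3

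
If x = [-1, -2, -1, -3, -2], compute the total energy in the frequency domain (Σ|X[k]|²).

Parseval: Σ|x[n]|² = (1/N)Σ|X[k]|², so Σ|X[k]|² = N·Σ|x[n]|² = 5·19.0000

Σ|X[k]|² = N·Σ|x[n]|² = 5·19.0000 = 95.0000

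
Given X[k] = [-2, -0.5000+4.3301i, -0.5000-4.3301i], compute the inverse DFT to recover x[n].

x[n] = (1/3) Σ(k=0 to 2) X[k] · e^(2πikn/3)

Computing each x[n]:
x[0] = -1
x[1] = -3
x[2] = 2

x = [-1, -3, 2]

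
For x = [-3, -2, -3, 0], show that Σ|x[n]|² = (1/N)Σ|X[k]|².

Time domain:
Σ|x[n]|² = |-3|² + |-2|² + |-3|² + |0|² = 22.0000

Frequency domain:
(1/4)Σ|X[k]|² = (1/4)(|-8|² + |2i|² + |-4|² + |-2i|²) = (1/4)·88.0000 = 22.0000

Both sides agree, confirming Parseval's theorem.

Σ|x[n]|² = (1/N)Σ|X[k]|² = 22.0000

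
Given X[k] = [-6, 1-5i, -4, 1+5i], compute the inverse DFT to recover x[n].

x[n] = (1/4) Σ(k=0 to 3) X[k] · e^(2πikn/4)

Computing each x[n]:
x[0] = -2
x[1] = 2
x[2] = -3
x[3] = -3

x = [-2, 2, -3, -3]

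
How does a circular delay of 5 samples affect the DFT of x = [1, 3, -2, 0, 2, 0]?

Time shift by 5: X_shifted[k] = ω_6^(5k) · X[k]
Shifted x = [3, -2, 0, 2, 0, 1]

DFT(x[n-5]) = [4, 0.5000+2.5981i, 5.5000+2.5981i, 2, 5.5000-2.5981i, 0.5000-2.5981i]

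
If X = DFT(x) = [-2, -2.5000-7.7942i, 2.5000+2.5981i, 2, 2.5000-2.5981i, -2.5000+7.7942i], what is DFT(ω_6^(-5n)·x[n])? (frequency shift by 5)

Modulation property: DFT(ω_6^(-5n)·x[n]) = X[(k-5) mod 6], so circularly shift X by 5 positions.

X[k-5] = [-2.5000-7.7942i, 2.5000+2.5981i, 2, 2.5000-2.5981i, -2.5000+7.7942i, -2]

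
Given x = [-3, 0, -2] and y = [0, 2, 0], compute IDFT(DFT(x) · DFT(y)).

(x ⊛ y)[n] = Σ(m=0 to 2) x[m] · y[(n-m) mod 3]

Computing each output sample:
(x ⊛ y)[0] = -4
(x ⊛ y)[1] = -6
(x ⊛ y)[2] = 0

x ⊛ y = [-4, -6, 0]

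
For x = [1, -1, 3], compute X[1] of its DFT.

X[1] = Σ(n=0 to 2) x[n] · ω_3^(1n) where ω_3 = e^(-2πi/3)
= (1)·ω_3^0 + (-1)·ω_3^1 + (3)·ω_3^2

X[1] = 3.4641i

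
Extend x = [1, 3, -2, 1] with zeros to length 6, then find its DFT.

Original 4-point DFT: [3, 3-2i, -5, 3+2i]
Zero-padded 6-point DFT provides frequency interpolation.

DFT_6([x, 0, ...]) = [3, 2.5000-0.8660i, 1.5000-4.3301i, -5, 1.5000+4.3301i, 2.5000+0.8660i]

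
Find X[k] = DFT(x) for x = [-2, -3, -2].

X[k] = Σ(n=0 to 2) x[n] · ω_3^(nk)
where ω_3 = e^(-2πi/3)

Computing each X[k]:
X[0] = -7
X[1] = 0.5000+0.8660i
X[2] = 0.5000-0.8660i

X = [-7, 0.5000+0.8660i, 0.5000-0.8660i]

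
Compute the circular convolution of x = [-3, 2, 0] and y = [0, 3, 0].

(x ⊛ y)[n] = Σ(m=0 to 2) x[m] · y[(n-m) mod 3]

Computing each output sample:
(x ⊛ y)[0] = 0
(x ⊛ y)[1] = -9
(x ⊛ y)[2] = 6

x ⊛ y = [0, -9, 6]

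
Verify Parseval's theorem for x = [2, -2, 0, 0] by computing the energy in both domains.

Time domain:
Σ|x[n]|² = |2|² + |-2|² + |0|² + |0|² = 8.0000

Frequency domain:
(1/4)Σ|X[k]|² = (1/4)(|0|² + |2+2i|² + |4|² + |2-2i|²) = (1/4)·32.0000 = 8.0000

Both sides agree, confirming Parseval's theorem.

Σ|x[n]|² = (1/N)Σ|X[k]|² = 8.0000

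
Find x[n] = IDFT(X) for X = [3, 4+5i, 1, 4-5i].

x[n] = (1/4) Σ(k=0 to 3) X[k] · e^(2πikn/4)

Computing each x[n]:
x[0] = 3
x[1] = -2
x[2] = -1
x[3] = 3

x = [3, -2, -1, 3]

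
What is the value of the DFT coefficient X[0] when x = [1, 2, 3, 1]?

X[0] = Σ(n=0 to 3) x[n] · ω_4^0 = Σ x[n]
= (1) + (2) + (3) + (1)

X[0] = 7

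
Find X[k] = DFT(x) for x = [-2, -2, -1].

X[k] = Σ(n=0 to 2) x[n] · ω_3^(nk)
where ω_3 = e^(-2πi/3)

Computing each X[k]:
X[0] = -5
X[1] = -0.5000+0.8660i
X[2] = -0.5000-0.8660i

X = [-5, -0.5000+0.8660i, -0.5000-0.8660i]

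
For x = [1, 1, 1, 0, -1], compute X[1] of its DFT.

X[1] = Σ(n=0 to 4) x[n] · ω_5^(1n) where ω_5 = e^(-2πi/5)
= (1)·ω_5^0 + (1)·ω_5^1 + (1)·ω_5^2 + (0)·ω_5^3 + (-1)·ω_5^4

X[1] = 0.1910-2.4899i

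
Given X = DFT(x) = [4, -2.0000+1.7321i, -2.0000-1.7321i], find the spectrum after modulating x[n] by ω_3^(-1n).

Modulation property: DFT(ω_3^(-1n)·x[n]) = X[(k-1) mod 3], so circularly shift X by 1 positions.

X[k-1] = [-2.0000-1.7321i, 4, -2.0000+1.7321i]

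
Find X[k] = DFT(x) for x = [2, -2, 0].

X[k] = Σ(n=0 to 2) x[n] · ω_3^(nk)
where ω_3 = e^(-2πi/3)

Computing each X[k]:
X[0] = 0
X[1] = 3.0000+1.7321i
X[2] = 3.0000-1.7321i

X = [0, 3.0000+1.7321i, 3.0000-1.7321i]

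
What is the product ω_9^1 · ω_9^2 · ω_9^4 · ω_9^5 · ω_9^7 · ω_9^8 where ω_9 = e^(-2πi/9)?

The primitive 9th roots of unity are ω_9^k for k coprime to 9: k ∈ {1, 2, 4, 5, 7, 8}
Their product equals the constant term of the cyclotomic polynomial Φ_9(x) up to sign.
For n ≥ 3, the product of all primitive nth roots of unity is 1. (For n=1 it is 1; for n=2 it is -1.)

1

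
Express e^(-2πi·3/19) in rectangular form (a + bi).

ω_19^3 = e^(-2πi·3/19)
= cos(-2π·3/19) + i·sin(-2π·3/19)
= cos(-6π/19) + i·sin(-6π/19)

ω_19^3 = cos(-6π/19) + i·sin(-6π/19) = 0.5469-0.8372i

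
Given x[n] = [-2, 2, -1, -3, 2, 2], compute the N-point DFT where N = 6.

X[k] = Σ(n=0 to 5) x[n] · ω_6^(nk)
where ω_6 = e^(-2πi/6)

Computing each X[k]:
X[0] = 0
X[1] = 2.5000+2.5981i
X[2] = -7.5000-2.5981i
X[3] = -2
X[4] = -7.5000+2.5981i
X[5] = 2.5000-2.5981i

X = [0, 2.5000+2.5981i, -7.5000-2.5981i, -2, -7.5000+2.5981i, 2.5000-2.5981i]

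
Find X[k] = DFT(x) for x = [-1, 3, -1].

X[k] = Σ(n=0 to 2) x[n] · ω_3^(nk)
where ω_3 = e^(-2πi/3)

Computing each X[k]:
X[0] = 1
X[1] = -2.0000-3.4641i
X[2] = -2.0000+3.4641i

X = [1, -2.0000-3.4641i, -2.0000+3.4641i]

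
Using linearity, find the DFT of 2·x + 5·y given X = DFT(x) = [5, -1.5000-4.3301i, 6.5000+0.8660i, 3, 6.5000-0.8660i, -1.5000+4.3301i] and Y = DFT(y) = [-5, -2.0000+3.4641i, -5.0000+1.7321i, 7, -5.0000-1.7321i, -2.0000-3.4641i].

By linearity: DFT(2x + 5y) = 2·DFT(x) + 5·DFT(y)
= 2·[5, -1.5000-4.3301i, 6.5000+0.8660i, 3, 6.5000-0.8660i, -1.5000+4.3301i] + 5·[-5, -2.0000+3.4641i, -5.0000+1.7321i, 7, -5.0000-1.7321i, -2.0000-3.4641i]

Computing element-wise:
Z[0] = 2·(5) + 5·(-5) = -15
Z[1] = 2·(-1.5000-4.3301i) + 5·(-2.0000+3.4641i) = -13.0000+8.6603i
Z[2] = 2·(6.5000+0.8660i) + 5·(-5.0000+1.7321i) = -12.0000+10.3925i
Z[3] = 2·(3) + 5·(7) = 41
Z[4] = 2·(6.5000-0.8660i) + 5·(-5.0000-1.7321i) = -12.0000-10.3925i
Z[5] = 2·(-1.5000+4.3301i) + 5·(-2.0000-3.4641i) = -13.0000-8.6603i

DFT(2x + 5y) = 2·X + 5·Y = [-15, -13.0000+8.6603i, -12.0000+10.3925i, 41, -12.0000-10.3925i, -13.0000-8.6603i]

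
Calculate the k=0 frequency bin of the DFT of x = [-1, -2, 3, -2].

X[0] = Σ(n=0 to 3) x[n] · ω_4^0 = Σ x[n]
= (-1) + (-2) + (3) + (-2)

X[0] = -2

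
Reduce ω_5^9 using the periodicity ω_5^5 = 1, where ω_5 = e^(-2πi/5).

Since ω_5^5 = 1, powers reduce modulo 5.
9 mod 5 = 4
So ω_5^9 = ω_5^4 = e^(-2πi·4/5)

ω_5^9 = ω_5^4 = 0.3090+0.9511i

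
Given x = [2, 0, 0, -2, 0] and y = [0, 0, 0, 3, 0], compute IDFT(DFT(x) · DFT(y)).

(x ⊛ y)[n] = Σ(m=0 to 4) x[m] · y[(n-m) mod 5]

Computing each output sample:
(x ⊛ y)[0] = 0
(x ⊛ y)[1] = -6
(x ⊛ y)[2] = 0
(x ⊛ y)[3] = 6
(x ⊛ y)[4] = 0

x ⊛ y = [0, -6, 0, 6, 0]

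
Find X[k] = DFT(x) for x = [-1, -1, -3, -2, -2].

X[k] = Σ(n=0 to 4) x[n] · ω_5^(nk)
where ω_5 = e^(-2πi/5)

Computing each X[k]:
X[0] = -9
X[1] = 2.1180-0.3633i
X[2] = -0.1180-1.5388i
X[3] = -0.1180+1.5388i
X[4] = 2.1180+0.3633i

X = [-9, 2.1180-0.3633i, -0.1180-1.5388i, -0.1180+1.5388i, 2.1180+0.3633i]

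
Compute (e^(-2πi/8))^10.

Since ω_8^8 = 1, powers reduce modulo 8.
10 mod 8 = 2
So ω_8^10 = ω_8^2 = e^(-2πi·2/8)

ω_8^10 = ω_8^2 = -1i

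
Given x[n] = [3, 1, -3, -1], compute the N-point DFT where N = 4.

X[k] = Σ(n=0 to 3) x[n] · ω_4^(nk)
where ω_4 = e^(-2πi/4)

Computing each X[k]:
X[0] = 0
X[1] = 6-2i
X[2] = 0
X[3] = 6+2i

X = [0, 6-2i, 0, 6+2i]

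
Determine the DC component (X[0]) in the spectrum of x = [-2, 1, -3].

X[0] = Σ(n=0 to 2) x[n] · ω_3^0 = Σ x[n]
= (-2) + (1) + (-3)

X[0] = -4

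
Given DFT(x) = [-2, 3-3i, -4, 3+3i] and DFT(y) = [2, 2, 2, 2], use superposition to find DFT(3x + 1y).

By linearity: DFT(3x + 1y) = 3·DFT(x) + 1·DFT(y)
= 3·[-2, 3-3i, -4, 3+3i] + 1·[2, 2, 2, 2]

Computing element-wise:
Z[0] = 3·(-2) + 1·(2) = -4
Z[1] = 3·(3-3i) + 1·(2) = 11-9i
Z[2] = 3·(-4) + 1·(2) = -10
Z[3] = 3·(3+3i) + 1·(2) = 11+9i

DFT(3x + 1y) = 3·X + 1·Y = [-4, 11-9i, -10, 11+9i]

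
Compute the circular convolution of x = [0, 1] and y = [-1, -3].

(x ⊛ y)[n] = Σ(m=0 to 1) x[m] · y[(n-m) mod 2]

Computing each output sample:
(x ⊛ y)[0] = -3
(x ⊛ y)[1] = -1

x ⊛ y = [-3, -1]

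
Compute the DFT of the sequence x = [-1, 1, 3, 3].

X[k] = Σ(n=0 to 3) x[n] · ω_4^(nk)
where ω_4 = e^(-2πi/4)

Computing each X[k]:
X[0] = 6
X[1] = -4+2i
X[2] = -2
X[3] = -4-2i

X = [6, -4+2i, -2, -4-2i]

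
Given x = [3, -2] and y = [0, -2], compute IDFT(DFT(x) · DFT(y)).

(x ⊛ y)[n] = Σ(m=0 to 1) x[m] · y[(n-m) mod 2]

Computing each output sample:
(x ⊛ y)[0] = 4
(x ⊛ y)[1] = -6

x ⊛ y = [4, -6]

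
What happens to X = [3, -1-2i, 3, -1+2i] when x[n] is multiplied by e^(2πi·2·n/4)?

Modulation property: DFT(ω_4^(-2n)·x[n]) = X[(k-2) mod 4], so circularly shift X by 2 positions.

X[k-2] = [3, -1+2i, 3, -1-2i]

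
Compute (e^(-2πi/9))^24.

Since ω_9^9 = 1, powers reduce modulo 9.
24 mod 9 = 6
So ω_9^24 = ω_9^6 = e^(-2πi·6/9)

ω_9^24 = ω_9^6 = -0.5000+0.8660i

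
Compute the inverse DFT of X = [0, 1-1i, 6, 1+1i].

x[n] = (1/4) Σ(k=0 to 3) X[k] · e^(2πikn/4)

Computing each x[n]:
x[0] = 2
x[1] = -1
x[2] = 1
x[3] = -2

x = [2, -1, 1, -2]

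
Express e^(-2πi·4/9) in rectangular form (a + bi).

ω_9^4 = e^(-2πi·4/9)
= cos(-2π·4/9) + i·sin(-2π·4/9)
= cos(-8π/9) + i·sin(-8π/9)

ω_9^4 = cos(-8π/9) + i·sin(-8π/9) = -0.9397-0.3420i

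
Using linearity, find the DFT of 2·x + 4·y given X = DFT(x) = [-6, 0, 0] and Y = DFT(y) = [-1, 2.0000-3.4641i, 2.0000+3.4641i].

By linearity: DFT(2x + 4y) = 2·DFT(x) + 4·DFT(y)
= 2·[-6, 0, 0] + 4·[-1, 2.0000-3.4641i, 2.0000+3.4641i]

Computing element-wise:
Z[0] = 2·(-6) + 4·(-1) = -16
Z[1] = 2·(0) + 4·(2.0000-3.4641i) = 8.0000-13.8564i
Z[2] = 2·(0) + 4·(2.0000+3.4641i) = 8.0000+13.8564i

DFT(2x + 4y) = 2·X + 4·Y = [-16, 8.0000-13.8564i, 8.0000+13.8564i]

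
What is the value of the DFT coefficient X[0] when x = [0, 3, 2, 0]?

X[0] = Σ(n=0 to 3) x[n] · ω_4^0 = Σ x[n]
= (0) + (3) + (2) + (0)

X[0] = 5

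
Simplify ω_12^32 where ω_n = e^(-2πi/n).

Since ω_12^12 = 1, powers reduce modulo 12.
32 mod 12 = 8
So ω_12^32 = ω_12^8 = e^(-2πi·8/12)

ω_12^32 = ω_12^8 = -0.5000+0.8660i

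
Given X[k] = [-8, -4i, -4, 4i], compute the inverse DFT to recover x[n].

x[n] = (1/4) Σ(k=0 to 3) X[k] · e^(2πikn/4)

Computing each x[n]:
x[0] = -3
x[1] = 1
x[2] = -3
x[3] = -3

x = [-3, 1, -3, -3]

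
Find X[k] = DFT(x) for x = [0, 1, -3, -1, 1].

X[k] = Σ(n=0 to 4) x[n] · ω_5^(nk)
where ω_5 = e^(-2πi/5)

Computing each X[k]:
X[0] = -2
X[1] = 3.8541+1.1756i
X[2] = -2.8541-1.9021i
X[3] = -2.8541+1.9021i
X[4] = 3.8541-1.1756i

X = [-2, 3.8541+1.1756i, -2.8541-1.9021i, -2.8541+1.9021i, 3.8541-1.1756i]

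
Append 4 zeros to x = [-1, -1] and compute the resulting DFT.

Original 2-point DFT: [-2, 0]
Zero-padded 6-point DFT provides frequency interpolation.

DFT_6([x, 0, ...]) = [-2, -1.5000+0.8660i, -0.5000+0.8660i, 0, -0.5000-0.8660i, -1.5000-0.8660i]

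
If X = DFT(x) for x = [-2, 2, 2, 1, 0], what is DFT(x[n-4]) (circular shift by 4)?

Time shift by 4: X_shifted[k] = ω_5^(4k) · X[k]
Shifted x = [2, 2, 1, 0, -2]

DFT(x[n-4]) = [3, 1.1910-4.3920i, 2.3090-1.4001i, 2.3090+1.4001i, 1.1910+4.3920i]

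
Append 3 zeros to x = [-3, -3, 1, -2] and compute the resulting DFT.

Original 4-point DFT: [-7, -4+1i, 3, -4-1i]
Zero-padded 7-point DFT provides frequency interpolation.

DFT_7([x, 0, ...]) = [-7, -3.2911+2.2383i, -4.4804+1.7950i, 0.7714+4.0333i, 0.7714-4.0333i, -4.4804-1.7950i, -3.2911-2.2383i]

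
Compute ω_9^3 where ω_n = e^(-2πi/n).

ω_9^3 = e^(-2πi·3/9)
= cos(-2π·3/9) + i·sin(-2π·3/9)
= cos(-6π/9) + i·sin(-6π/9)

ω_9^3 = cos(-6π/9) + i·sin(-6π/9) = -0.5000-0.8660i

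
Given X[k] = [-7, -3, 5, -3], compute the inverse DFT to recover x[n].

x[n] = (1/4) Σ(k=0 to 3) X[k] · e^(2πikn/4)

Computing each x[n]:
x[0] = -2
x[1] = -3
x[2] = 1
x[3] = -3

x = [-2, -3, 1, -3]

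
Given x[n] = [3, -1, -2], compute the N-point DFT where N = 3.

X[k] = Σ(n=0 to 2) x[n] · ω_3^(nk)
where ω_3 = e^(-2πi/3)

Computing each X[k]:
X[0] = 0
X[1] = 4.5000-0.8660i
X[2] = 4.5000+0.8660i

X = [0, 4.5000-0.8660i, 4.5000+0.8660i]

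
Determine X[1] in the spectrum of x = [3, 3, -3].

X[1] = Σ(n=0 to 2) x[n] · ω_3^(1n) where ω_3 = e^(-2πi/3)
= (3)·ω_3^0 + (3)·ω_3^1 + (-3)·ω_3^2

X[1] = 3.0000-5.1962i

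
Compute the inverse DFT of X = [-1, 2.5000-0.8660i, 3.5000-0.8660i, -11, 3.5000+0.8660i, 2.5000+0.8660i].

x[n] = (1/6) Σ(k=0 to 5) X[k] · e^(2πikn/6)

Computing each x[n]:
x[0] = 0
x[1] = 2
x[2] = -3
x[3] = 2
x[4] = -3
x[5] = 1

x = [0, 2, -3, 2, -3, 1]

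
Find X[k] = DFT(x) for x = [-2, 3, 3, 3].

X[k] = Σ(n=0 to 3) x[n] · ω_4^(nk)
where ω_4 = e^(-2πi/4)

Computing each X[k]:
X[0] = 7
X[1] = -5
X[2] = -5
X[3] = -5

X = [7, -5, -5, -5]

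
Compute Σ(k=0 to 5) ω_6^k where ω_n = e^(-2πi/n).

Sum of all nth roots of unity equals 0 for n > 1 (geometric series with r ≠ 1).

0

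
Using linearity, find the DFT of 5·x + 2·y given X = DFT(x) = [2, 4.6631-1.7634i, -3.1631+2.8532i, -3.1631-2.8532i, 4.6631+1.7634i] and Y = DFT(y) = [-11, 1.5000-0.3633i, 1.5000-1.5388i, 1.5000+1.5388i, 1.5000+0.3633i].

By linearity: DFT(5x + 2y) = 5·DFT(x) + 2·DFT(y)
= 5·[2, 4.6631-1.7634i, -3.1631+2.8532i, -3.1631-2.8532i, 4.6631+1.7634i] + 2·[-11, 1.5000-0.3633i, 1.5000-1.5388i, 1.5000+1.5388i, 1.5000+0.3633i]

Computing element-wise:
Z[0] = 5·(2) + 2·(-11) = -12
Z[1] = 5·(4.6631-1.7634i) + 2·(1.5000-0.3633i) = 26.3155-9.5436i
Z[2] = 5·(-3.1631+2.8532i) + 2·(1.5000-1.5388i) = -12.8155+11.1884i
Z[3] = 5·(-3.1631-2.8532i) + 2·(1.5000+1.5388i) = -12.8155-11.1884i
Z[4] = 5·(4.6631+1.7634i) + 2·(1.5000+0.3633i) = 26.3155+9.5436i

DFT(5x + 2y) = 5·X + 2·Y = [-12, 26.3155-9.5436i, -12.8155+11.1884i, -12.8155-11.1884i, 26.3155+9.5436i]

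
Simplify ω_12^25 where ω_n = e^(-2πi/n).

Since ω_12^12 = 1, powers reduce modulo 12.
25 mod 12 = 1
So ω_12^25 = ω_12^1 = e^(-2πi·1/12)

ω_12^25 = ω_12^1 = 0.8660-0.5000i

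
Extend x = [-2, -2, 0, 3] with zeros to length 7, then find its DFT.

Original 4-point DFT: [-1, -2+5i, -3, -2-5i]
Zero-padded 7-point DFT provides frequency interpolation.

DFT_7([x, 0, ...]) = [-1, -5.9499+0.2620i, 0.3155+4.2954i, -0.8656-2.0570i, -0.8656+2.0570i, 0.3155-4.2954i, -5.9499-0.2620i]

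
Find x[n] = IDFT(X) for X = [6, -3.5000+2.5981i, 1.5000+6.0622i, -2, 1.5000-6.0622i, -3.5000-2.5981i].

x[n] = (1/6) Σ(k=0 to 5) X[k] · e^(2πikn/6)

Computing each x[n]:
x[0] = 0
x[1] = -2
x[2] = 2
x[3] = 3
x[4] = 0
x[5] = 3

x = [0, -2, 2, 3, 0, 3]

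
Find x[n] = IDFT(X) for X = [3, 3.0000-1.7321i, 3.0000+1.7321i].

x[n] = (1/3) Σ(k=0 to 2) X[k] · e^(2πikn/3)

Computing each x[n]:
x[0] = 3
x[1] = 1
x[2] = -1

x = [3, 1, -1]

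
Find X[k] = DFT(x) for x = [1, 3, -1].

X[k] = Σ(n=0 to 2) x[n] · ω_3^(nk)
where ω_3 = e^(-2πi/3)

Computing each X[k]:
X[0] = 3
X[1] = -3.4641i
X[2] = 3.4641i

X = [3, -3.4641i, 3.4641i]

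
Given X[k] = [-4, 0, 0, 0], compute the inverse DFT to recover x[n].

x[n] = (1/4) Σ(k=0 to 3) X[k] · e^(2πikn/4)

Computing each x[n]:
x[0] = -1
x[1] = -1
x[2] = -1
x[3] = -1

x = [-1, -1, -1, -1]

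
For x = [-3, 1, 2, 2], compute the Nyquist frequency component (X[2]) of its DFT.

X[2] = Σ(n=0 to 3) x[n] · ω_4^(2n) where ω_4 = e^(-2πi/4)
= (-3)·ω_4^0 + (1)·ω_4^2 + (2)·ω_4^4 + (2)·ω_4^6

X[2] = -4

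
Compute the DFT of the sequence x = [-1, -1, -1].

X[k] = Σ(n=0 to 2) x[n] · ω_3^(nk)
where ω_3 = e^(-2πi/3)

Computing each X[k]:
X[0] = -3
X[1] = 0
X[2] = 0

X = [-3, 0, 0]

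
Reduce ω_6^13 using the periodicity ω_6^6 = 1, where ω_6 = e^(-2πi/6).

Since ω_6^6 = 1, powers reduce modulo 6.
13 mod 6 = 1
So ω_6^13 = ω_6^1 = e^(-2πi·1/6)

ω_6^13 = ω_6^1 = 0.5000-0.8660i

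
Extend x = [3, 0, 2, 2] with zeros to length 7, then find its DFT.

Original 4-point DFT: [7, 1+2i, 3, 1-2i]
Zero-padded 7-point DFT provides frequency interpolation.

DFT_7([x, 0, ...]) = [7, 0.7530-2.8176i, 2.4450+2.4314i, 3.8019-0.3862i, 3.8019+0.3862i, 2.4450-2.4314i, 0.7530+2.8176i]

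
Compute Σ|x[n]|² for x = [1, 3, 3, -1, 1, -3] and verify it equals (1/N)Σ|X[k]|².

Time domain:
Σ|x[n]|² = |1|² + |3|² + |3|² + |-1|² + |1|² + |-3|² = 30.0000

Frequency domain:
(1/6)Σ|X[k]|² = (1/6)(|4|² + |-6.9282i|² + |-2.0000-3.4641i|² + |6|² + |-2.0000+3.4641i|² + |6.9282i|²) = (1/6)·180.0000 = 30.0000

Both sides agree, confirming Parseval's theorem.

Σ|x[n]|² = (1/N)Σ|X[k]|² = 30.0000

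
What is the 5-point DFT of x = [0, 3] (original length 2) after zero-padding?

Original 2-point DFT: [3, -3]
Zero-padded 5-point DFT provides frequency interpolation.

DFT_5([x, 0, ...]) = [3, 0.9271-2.8532i, -2.4271-1.7634i, -2.4271+1.7634i, 0.9271+2.8532i]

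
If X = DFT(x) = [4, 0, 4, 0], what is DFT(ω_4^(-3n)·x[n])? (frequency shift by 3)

Modulation property: DFT(ω_4^(-3n)·x[n]) = X[(k-3) mod 4], so circularly shift X by 3 positions.

X[k-3] = [0, 4, 0, 4]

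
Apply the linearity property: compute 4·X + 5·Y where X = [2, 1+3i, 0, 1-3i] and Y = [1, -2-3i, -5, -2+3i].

By linearity: DFT(4x + 5y) = 4·DFT(x) + 5·DFT(y)
= 4·[2, 1+3i, 0, 1-3i] + 5·[1, -2-3i, -5, -2+3i]

Computing element-wise:
Z[0] = 4·(2) + 5·(1) = 13
Z[1] = 4·(1+3i) + 5·(-2-3i) = -6-3i
Z[2] = 4·(0) + 5·(-5) = -25
Z[3] = 4·(1-3i) + 5·(-2+3i) = -6+3i

DFT(4x + 5y) = 4·X + 5·Y = [13, -6-3i, -25, -6+3i]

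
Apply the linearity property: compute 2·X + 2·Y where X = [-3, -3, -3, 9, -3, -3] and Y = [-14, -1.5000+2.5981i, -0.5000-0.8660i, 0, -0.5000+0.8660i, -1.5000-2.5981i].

By linearity: DFT(2x + 2y) = 2·DFT(x) + 2·DFT(y)
= 2·[-3, -3, -3, 9, -3, -3] + 2·[-14, -1.5000+2.5981i, -0.5000-0.8660i, 0, -0.5000+0.8660i, -1.5000-2.5981i]

Computing element-wise:
Z[0] = 2·(-3) + 2·(-14) = -34
Z[1] = 2·(-3) + 2·(-1.5000+2.5981i) = -9.0000+5.1962i
Z[2] = 2·(-3) + 2·(-0.5000-0.8660i) = -7.0000-1.7320i
Z[3] = 2·(9) + 2·(0) = 18
Z[4] = 2·(-3) + 2·(-0.5000+0.8660i) = -7.0000+1.7320i
Z[5] = 2·(-3) + 2·(-1.5000-2.5981i) = -9.0000-5.1962i

DFT(2x + 2y) = 2·X + 2·Y = [-34, -9.0000+5.1962i, -7.0000-1.7320i, 18, -7.0000+1.7320i, -9.0000-5.1962i]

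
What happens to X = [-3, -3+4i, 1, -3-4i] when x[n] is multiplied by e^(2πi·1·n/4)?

Modulation property: DFT(ω_4^(-1n)·x[n]) = X[(k-1) mod 4], so circularly shift X by 1 positions.

X[k-1] = [-3-4i, -3, -3+4i, 1]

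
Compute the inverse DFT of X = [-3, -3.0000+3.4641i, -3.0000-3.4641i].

x[n] = (1/3) Σ(k=0 to 2) X[k] · e^(2πikn/3)

Computing each x[n]:
x[0] = -3
x[1] = -2
x[2] = 2

x = [-3, -2, 2]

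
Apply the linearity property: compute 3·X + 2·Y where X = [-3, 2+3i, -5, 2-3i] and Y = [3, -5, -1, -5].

By linearity: DFT(3x + 2y) = 3·DFT(x) + 2·DFT(y)
= 3·[-3, 2+3i, -5, 2-3i] + 2·[3, -5, -1, -5]

Computing element-wise:
Z[0] = 3·(-3) + 2·(3) = -3
Z[1] = 3·(2+3i) + 2·(-5) = -4+9i
Z[2] = 3·(-5) + 2·(-1) = -17
Z[3] = 3·(2-3i) + 2·(-5) = -4-9i

DFT(3x + 2y) = 3·X + 2·Y = [-3, -4+9i, -17, -4-9i]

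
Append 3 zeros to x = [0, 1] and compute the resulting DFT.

Original 2-point DFT: [1, -1]
Zero-padded 5-point DFT provides frequency interpolation.

DFT_5([x, 0, ...]) = [1, 0.3090-0.9511i, -0.8090-0.5878i, -0.8090+0.5878i, 0.3090+0.9511i]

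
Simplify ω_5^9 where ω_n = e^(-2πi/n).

Since ω_5^5 = 1, powers reduce modulo 5.
9 mod 5 = 4
So ω_5^9 = ω_5^4 = e^(-2πi·4/5)

ω_5^9 = ω_5^4 = 0.3090+0.9511i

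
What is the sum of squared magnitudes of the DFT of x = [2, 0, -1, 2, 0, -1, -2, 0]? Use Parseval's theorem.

Parseval: Σ|x[n]|² = (1/N)Σ|X[k]|², so Σ|X[k]|² = N·Σ|x[n]|² = 8·14.0000

Σ|X[k]|² = N·Σ|x[n]|² = 8·14.0000 = 112.0000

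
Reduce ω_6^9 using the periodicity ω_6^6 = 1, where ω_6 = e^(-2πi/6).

Since ω_6^6 = 1, powers reduce modulo 6.
9 mod 6 = 3
So ω_6^9 = ω_6^3 = e^(-2πi·3/6)

ω_6^9 = ω_6^3 = -1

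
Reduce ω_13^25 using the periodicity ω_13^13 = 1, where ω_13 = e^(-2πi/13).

Since ω_13^13 = 1, powers reduce modulo 13.
25 mod 13 = 12
So ω_13^25 = ω_13^12 = e^(-2πi·12/13)

ω_13^25 = ω_13^12 = 0.8855+0.4647i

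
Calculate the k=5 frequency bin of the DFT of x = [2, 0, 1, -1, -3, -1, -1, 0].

X[5] = Σ(n=0 to 7) x[n] · ω_8^(5n) where ω_8 = e^(-2πi/8)
= (2)·ω_8^0 + (0)·ω_8^5 + (1)·ω_8^10 + (-1)·ω_8^15 + (-3)·ω_8^20 + (-1)·ω_8^25 + (-1)·ω_8^30 + (0)·ω_8^35

X[5] = 3.5858-2.0000i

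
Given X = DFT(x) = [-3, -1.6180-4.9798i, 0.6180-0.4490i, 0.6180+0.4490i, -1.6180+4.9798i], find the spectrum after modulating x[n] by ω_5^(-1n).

Modulation property: DFT(ω_5^(-1n)·x[n]) = X[(k-1) mod 5], so circularly shift X by 1 positions.

X[k-1] = [-1.6180+4.9798i, -3, -1.6180-4.9798i, 0.6180-0.4490i, 0.6180+0.4490i]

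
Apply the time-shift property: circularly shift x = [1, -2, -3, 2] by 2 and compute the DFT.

Time shift by 2: X_shifted[k] = ω_4^(2k) · X[k]
Shifted x = [-3, 2, 1, -2]

DFT(x[n-2]) = [-2, -4-4i, -2, -4+4i]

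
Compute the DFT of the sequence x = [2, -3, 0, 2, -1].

X[k] = Σ(n=0 to 4) x[n] · ω_5^(nk)
where ω_5 = e^(-2πi/5)

Computing each X[k]:
X[0] = 0
X[1] = -0.8541+3.0777i
X[2] = 5.8541-0.7265i
X[3] = 5.8541+0.7265i
X[4] = -0.8541-3.0777i

X = [0, -0.8541+3.0777i, 5.8541-0.7265i, 5.8541+0.7265i, -0.8541-3.0777i]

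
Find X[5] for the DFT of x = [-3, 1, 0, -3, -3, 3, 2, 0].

X[5] = Σ(n=0 to 7) x[n] · ω_8^(5n) where ω_8 = e^(-2πi/8)
= (-3)·ω_8^0 + (1)·ω_8^5 + (0)·ω_8^10 + (-3)·ω_8^15 + (-3)·ω_8^20 + (3)·ω_8^25 + (2)·ω_8^30 + (0)·ω_8^35

X[5] = -0.7071-1.5355i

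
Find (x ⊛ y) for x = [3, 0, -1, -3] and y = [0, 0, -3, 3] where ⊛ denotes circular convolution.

(x ⊛ y)[n] = Σ(m=0 to 3) x[m] · y[(n-m) mod 4]

Computing each output sample:
(x ⊛ y)[0] = 3
(x ⊛ y)[1] = 6
(x ⊛ y)[2] = -18
(x ⊛ y)[3] = 9

x ⊛ y = [3, 6, -18, 9]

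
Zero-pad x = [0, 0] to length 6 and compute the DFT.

Original 2-point DFT: [0, 0]
Zero-padded 6-point DFT provides frequency interpolation.

DFT_6([x, 0, ...]) = [0, 0, 0, 0, 0, 0]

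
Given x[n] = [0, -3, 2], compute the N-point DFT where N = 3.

X[k] = Σ(n=0 to 2) x[n] · ω_3^(nk)
where ω_3 = e^(-2πi/3)

Computing each X[k]:
X[0] = -1
X[1] = 0.5000+4.3301i
X[2] = 0.5000-4.3301i

X = [-1, 0.5000+4.3301i, 0.5000-4.3301i]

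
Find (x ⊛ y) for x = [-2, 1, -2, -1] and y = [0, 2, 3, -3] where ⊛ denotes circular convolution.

(x ⊛ y)[n] = Σ(m=0 to 3) x[m] · y[(n-m) mod 4]

Computing each output sample:
(x ⊛ y)[0] = -11
(x ⊛ y)[1] = -1
(x ⊛ y)[2] = -1
(x ⊛ y)[3] = 5

x ⊛ y = [-11, -1, -1, 5]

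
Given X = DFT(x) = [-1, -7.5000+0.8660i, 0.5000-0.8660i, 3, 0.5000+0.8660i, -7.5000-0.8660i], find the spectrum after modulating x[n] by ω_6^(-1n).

Modulation property: DFT(ω_6^(-1n)·x[n]) = X[(k-1) mod 6], so circularly shift X by 1 positions.

X[k-1] = [-7.5000-0.8660i, -1, -7.5000+0.8660i, 0.5000-0.8660i, 3, 0.5000+0.8660i]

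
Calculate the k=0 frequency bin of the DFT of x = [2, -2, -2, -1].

X[0] = Σ(n=0 to 3) x[n] · ω_4^0 = Σ x[n]
= (2) + (-2) + (-2) + (-1)

X[0] = -3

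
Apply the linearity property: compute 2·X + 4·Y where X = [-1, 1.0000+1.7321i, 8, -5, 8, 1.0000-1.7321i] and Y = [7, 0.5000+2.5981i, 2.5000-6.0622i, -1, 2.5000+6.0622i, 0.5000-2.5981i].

By linearity: DFT(2x + 4y) = 2·DFT(x) + 4·DFT(y)
= 2·[-1, 1.0000+1.7321i, 8, -5, 8, 1.0000-1.7321i] + 4·[7, 0.5000+2.5981i, 2.5000-6.0622i, -1, 2.5000+6.0622i, 0.5000-2.5981i]

Computing element-wise:
Z[0] = 2·(-1) + 4·(7) = 26
Z[1] = 2·(1.0000+1.7321i) + 4·(0.5000+2.5981i) = 4.0000+13.8566i
Z[2] = 2·(8) + 4·(2.5000-6.0622i) = 26.0000-24.2488i
Z[3] = 2·(-5) + 4·(-1) = -14
Z[4] = 2·(8) + 4·(2.5000+6.0622i) = 26.0000+24.2488i
Z[5] = 2·(1.0000-1.7321i) + 4·(0.5000-2.5981i) = 4.0000-13.8566i

DFT(2x + 4y) = 2·X + 4·Y = [26, 4.0000+13.8566i, 26.0000-24.2488i, -14, 26.0000+24.2488i, 4.0000-13.8566i]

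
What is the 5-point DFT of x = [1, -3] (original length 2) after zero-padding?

Original 2-point DFT: [-2, 4]
Zero-padded 5-point DFT provides frequency interpolation.

DFT_5([x, 0, ...]) = [-2, 0.0729+2.8532i, 3.4271+1.7634i, 3.4271-1.7634i, 0.0729-2.8532i]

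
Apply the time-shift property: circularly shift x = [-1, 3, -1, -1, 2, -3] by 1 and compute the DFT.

Time shift by 1: X_shifted[k] = ω_6^(1k) · X[k]
Shifted x = [-3, -1, 3, -1, -1, 2]

DFT(x[n-1]) = [-1, -2.5000-0.8660i, -5.5000+6.0622i, -1, -5.5000-6.0622i, -2.5000+0.8660i]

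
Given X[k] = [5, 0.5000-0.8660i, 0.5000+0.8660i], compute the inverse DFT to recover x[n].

x[n] = (1/3) Σ(k=0 to 2) X[k] · e^(2πikn/3)

Computing each x[n]:
x[0] = 2
x[1] = 2
x[2] = 1

x = [2, 2, 1]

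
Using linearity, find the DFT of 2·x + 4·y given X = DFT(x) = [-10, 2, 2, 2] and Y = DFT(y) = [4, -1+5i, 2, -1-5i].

By linearity: DFT(2x + 4y) = 2·DFT(x) + 4·DFT(y)
= 2·[-10, 2, 2, 2] + 4·[4, -1+5i, 2, -1-5i]

Computing element-wise:
Z[0] = 2·(-10) + 4·(4) = -4
Z[1] = 2·(2) + 4·(-1+5i) = 20i
Z[2] = 2·(2) + 4·(2) = 12
Z[3] = 2·(2) + 4·(-1-5i) = -20i

DFT(2x + 4y) = 2·X + 4·Y = [-4, 20i, 12, -20i]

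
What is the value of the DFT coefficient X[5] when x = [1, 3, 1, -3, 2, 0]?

X[5] = Σ(n=0 to 5) x[n] · ω_6^(5n) where ω_6 = e^(-2πi/6)
= (1)·ω_6^0 + (3)·ω_6^5 + (1)·ω_6^10 + (-3)·ω_6^15 + (2)·ω_6^20 + (0)·ω_6^25

X[5] = 4.0000+1.7321i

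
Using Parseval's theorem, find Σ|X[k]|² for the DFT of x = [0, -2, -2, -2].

Parseval: Σ|x[n]|² = (1/N)Σ|X[k]|², so Σ|X[k]|² = N·Σ|x[n]|² = 4·12.0000

Σ|X[k]|² = N·Σ|x[n]|² = 4·12.0000 = 48.0000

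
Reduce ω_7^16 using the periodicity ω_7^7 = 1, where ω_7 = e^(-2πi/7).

Since ω_7^7 = 1, powers reduce modulo 7.
16 mod 7 = 2
So ω_7^16 = ω_7^2 = e^(-2πi·2/7)

ω_7^16 = ω_7^2 = -0.2225-0.9749i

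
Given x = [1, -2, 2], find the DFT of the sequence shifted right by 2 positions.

Time shift by 2: X_shifted[k] = ω_3^(2k) · X[k]
Shifted x = [-2, 2, 1]

DFT(x[n-2]) = [1, -3.5000-0.8660i, -3.5000+0.8660i]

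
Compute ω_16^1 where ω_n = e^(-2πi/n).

ω_16^1 = e^(-2πi·1/16)
= cos(-2π·1/16) + i·sin(-2π·1/16)
= cos(-2π/16) + i·sin(-2π/16)

ω_16^1 = cos(-2π/16) + i·sin(-2π/16) = 0.9239-0.3827i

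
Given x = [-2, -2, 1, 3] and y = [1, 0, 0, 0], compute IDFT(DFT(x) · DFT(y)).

(x ⊛ y)[n] = Σ(m=0 to 3) x[m] · y[(n-m) mod 4]

Computing each output sample:
(x ⊛ y)[0] = -2
(x ⊛ y)[1] = -2
(x ⊛ y)[2] = 1
(x ⊛ y)[3] = 3

x ⊛ y = [-2, -2, 1, 3]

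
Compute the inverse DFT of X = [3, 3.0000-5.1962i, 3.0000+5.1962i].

x[n] = (1/3) Σ(k=0 to 2) X[k] · e^(2πikn/3)

Computing each x[n]:
x[0] = 3
x[1] = 3
x[2] = -3

x = [3, 3, -3]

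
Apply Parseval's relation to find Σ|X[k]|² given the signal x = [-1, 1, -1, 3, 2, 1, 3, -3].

Parseval: Σ|x[n]|² = (1/N)Σ|X[k]|², so Σ|X[k]|² = N·Σ|x[n]|² = 8·35.0000

Σ|X[k]|² = N·Σ|x[n]|² = 8·35.0000 = 280.0000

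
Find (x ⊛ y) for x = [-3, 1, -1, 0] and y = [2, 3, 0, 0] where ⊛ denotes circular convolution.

(x ⊛ y)[n] = Σ(m=0 to 3) x[m] · y[(n-m) mod 4]

Computing each output sample:
(x ⊛ y)[0] = -6
(x ⊛ y)[1] = -7
(x ⊛ y)[2] = 1
(x ⊛ y)[3] = -3

x ⊛ y = [-6, -7, 1, -3]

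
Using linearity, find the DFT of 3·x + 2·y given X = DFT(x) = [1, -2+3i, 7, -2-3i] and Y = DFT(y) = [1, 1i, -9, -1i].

By linearity: DFT(3x + 2y) = 3·DFT(x) + 2·DFT(y)
= 3·[1, -2+3i, 7, -2-3i] + 2·[1, 1i, -9, -1i]

Computing element-wise:
Z[0] = 3·(1) + 2·(1) = 5
Z[1] = 3·(-2+3i) + 2·(1i) = -6+11i
Z[2] = 3·(7) + 2·(-9) = 3
Z[3] = 3·(-2-3i) + 2·(-1i) = -6-11i

DFT(3x + 2y) = 3·X + 2·Y = [5, -6+11i, 3, -6-11i]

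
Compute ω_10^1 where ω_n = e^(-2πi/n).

ω_10^1 = e^(-2πi·1/10)
= cos(-2π·1/10) + i·sin(-2π·1/10)
= cos(-2π/10) + i·sin(-2π/10)

ω_10^1 = cos(-2π/10) + i·sin(-2π/10) = 0.8090-0.5878i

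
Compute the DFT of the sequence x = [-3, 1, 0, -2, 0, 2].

X[k] = Σ(n=0 to 5) x[n] · ω_6^(nk)
where ω_6 = e^(-2πi/6)

Computing each X[k]:
X[0] = -2
X[1] = 0.5000+0.8660i
X[2] = -6.5000+0.8660i
X[3] = -4
X[4] = -6.5000-0.8660i
X[5] = 0.5000-0.8660i

X = [-2, 0.5000+0.8660i, -6.5000+0.8660i, -4, -6.5000-0.8660i, 0.5000-0.8660i]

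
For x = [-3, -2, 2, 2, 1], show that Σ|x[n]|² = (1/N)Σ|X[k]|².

Time domain:
Σ|x[n]|² = |-3|² + |-2|² + |2|² + |2|² + |1|² = 22.0000

Frequency domain:
(1/5)Σ|X[k]|² = (1/5)(|0|² + |-6.5451+2.8532i|² + |-0.9549+1.7634i|² + |-0.9549-1.7634i|² + |-6.5451-2.8532i|²) = (1/5)·110.0000 = 22.0000

Both sides agree, confirming Parseval's theorem.

Σ|x[n]|² = (1/N)Σ|X[k]|² = 22.0000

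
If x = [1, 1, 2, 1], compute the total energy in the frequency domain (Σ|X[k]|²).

Parseval: Σ|x[n]|² = (1/N)Σ|X[k]|², so Σ|X[k]|² = N·Σ|x[n]|² = 4·7.0000

Σ|X[k]|² = N·Σ|x[n]|² = 4·7.0000 = 28.0000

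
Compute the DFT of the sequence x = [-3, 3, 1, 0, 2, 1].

X[k] = Σ(n=0 to 5) x[n] · ω_6^(nk)
where ω_6 = e^(-2πi/6)

Computing each X[k]:
X[0] = 4
X[1] = -2.5000-0.8660i
X[2] = -6.5000-2.5981i
X[3] = -4
X[4] = -6.5000+2.5981i
X[5] = -2.5000+0.8660i

X = [4, -2.5000-0.8660i, -6.5000-2.5981i, -4, -6.5000+2.5981i, -2.5000+0.8660i]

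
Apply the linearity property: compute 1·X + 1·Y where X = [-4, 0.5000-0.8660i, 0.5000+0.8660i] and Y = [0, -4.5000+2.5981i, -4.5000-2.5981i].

By linearity: DFT(1x + 1y) = 1·DFT(x) + 1·DFT(y)
= 1·[-4, 0.5000-0.8660i, 0.5000+0.8660i] + 1·[0, -4.5000+2.5981i, -4.5000-2.5981i]

Computing element-wise:
Z[0] = 1·(-4) + 1·(0) = -4
Z[1] = 1·(0.5000-0.8660i) + 1·(-4.5000+2.5981i) = -4.0000+1.7321i
Z[2] = 1·(0.5000+0.8660i) + 1·(-4.5000-2.5981i) = -4.0000-1.7321i

DFT(1x + 1y) = 1·X + 1·Y = [-4, -4.0000+1.7321i, -4.0000-1.7321i]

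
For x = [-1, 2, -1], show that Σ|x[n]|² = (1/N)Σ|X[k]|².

Time domain:
Σ|x[n]|² = |-1|² + |2|² + |-1|² = 6.0000

Frequency domain:
(1/3)Σ|X[k]|² = (1/3)(|0|² + |-1.5000-2.5981i|² + |-1.5000+2.5981i|²) = (1/3)·18.0000 = 6.0000

Both sides agree, confirming Parseval's theorem.

Σ|x[n]|² = (1/N)Σ|X[k]|² = 6.0000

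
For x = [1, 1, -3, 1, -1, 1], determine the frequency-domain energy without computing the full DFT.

Parseval: Σ|x[n]|² = (1/N)Σ|X[k]|², so Σ|X[k]|² = N·Σ|x[n]|² = 6·14.0000

Σ|X[k]|² = N·Σ|x[n]|² = 6·14.0000 = 84.0000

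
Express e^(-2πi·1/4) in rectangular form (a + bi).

ω_4^1 = e^(-2πi·1/4)
= cos(-2π·1/4) + i·sin(-2π·1/4)
= cos(-2π/4) + i·sin(-2π/4)

ω_4^1 = cos(-2π/4) + i·sin(-2π/4) = -1i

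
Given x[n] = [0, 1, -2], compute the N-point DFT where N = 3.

X[k] = Σ(n=0 to 2) x[n] · ω_3^(nk)
where ω_3 = e^(-2πi/3)

Computing each X[k]:
X[0] = -1
X[1] = 0.5000-2.5981i
X[2] = 0.5000+2.5981i

X = [-1, 0.5000-2.5981i, 0.5000+2.5981i]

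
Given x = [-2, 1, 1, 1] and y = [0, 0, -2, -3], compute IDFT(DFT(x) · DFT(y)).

(x ⊛ y)[n] = Σ(m=0 to 3) x[m] · y[(n-m) mod 4]

Computing each output sample:
(x ⊛ y)[0] = -5
(x ⊛ y)[1] = -5
(x ⊛ y)[2] = 1
(x ⊛ y)[3] = 4

x ⊛ y = [-5, -5, 1, 4]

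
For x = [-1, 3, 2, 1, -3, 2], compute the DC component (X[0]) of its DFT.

X[0] = Σ(n=0 to 5) x[n] · ω_6^0 = Σ x[n]
= (-1) + (3) + (2) + (1) + (-3) + (2)

X[0] = 4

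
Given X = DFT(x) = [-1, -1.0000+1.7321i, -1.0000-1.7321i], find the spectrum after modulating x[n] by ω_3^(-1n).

Modulation property: DFT(ω_3^(-1n)·x[n]) = X[(k-1) mod 3], so circularly shift X by 1 positions.

X[k-1] = [-1.0000-1.7321i, -1, -1.0000+1.7321i]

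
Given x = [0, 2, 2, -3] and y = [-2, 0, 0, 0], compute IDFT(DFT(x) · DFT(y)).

(x ⊛ y)[n] = Σ(m=0 to 3) x[m] · y[(n-m) mod 4]

Computing each output sample:
(x ⊛ y)[0] = 0
(x ⊛ y)[1] = -4
(x ⊛ y)[2] = -4
(x ⊛ y)[3] = 6

x ⊛ y = [0, -4, -4, 6]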